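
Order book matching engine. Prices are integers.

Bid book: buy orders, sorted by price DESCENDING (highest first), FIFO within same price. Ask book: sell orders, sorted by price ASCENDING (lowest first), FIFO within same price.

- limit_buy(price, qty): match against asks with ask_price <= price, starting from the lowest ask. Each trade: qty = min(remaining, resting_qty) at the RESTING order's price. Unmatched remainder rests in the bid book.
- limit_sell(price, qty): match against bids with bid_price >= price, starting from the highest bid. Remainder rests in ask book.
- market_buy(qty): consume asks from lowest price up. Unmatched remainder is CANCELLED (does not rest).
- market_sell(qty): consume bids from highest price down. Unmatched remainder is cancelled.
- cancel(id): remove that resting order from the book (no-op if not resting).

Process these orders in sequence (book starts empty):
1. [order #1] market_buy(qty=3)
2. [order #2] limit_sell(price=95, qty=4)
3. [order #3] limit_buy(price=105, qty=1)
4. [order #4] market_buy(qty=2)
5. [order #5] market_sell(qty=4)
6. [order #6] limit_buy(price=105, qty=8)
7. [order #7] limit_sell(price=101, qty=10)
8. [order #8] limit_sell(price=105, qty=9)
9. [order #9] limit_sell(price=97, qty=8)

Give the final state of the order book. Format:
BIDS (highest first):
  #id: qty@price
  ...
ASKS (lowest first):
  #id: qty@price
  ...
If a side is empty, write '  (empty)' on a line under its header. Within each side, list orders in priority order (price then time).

After op 1 [order #1] market_buy(qty=3): fills=none; bids=[-] asks=[-]
After op 2 [order #2] limit_sell(price=95, qty=4): fills=none; bids=[-] asks=[#2:4@95]
After op 3 [order #3] limit_buy(price=105, qty=1): fills=#3x#2:1@95; bids=[-] asks=[#2:3@95]
After op 4 [order #4] market_buy(qty=2): fills=#4x#2:2@95; bids=[-] asks=[#2:1@95]
After op 5 [order #5] market_sell(qty=4): fills=none; bids=[-] asks=[#2:1@95]
After op 6 [order #6] limit_buy(price=105, qty=8): fills=#6x#2:1@95; bids=[#6:7@105] asks=[-]
After op 7 [order #7] limit_sell(price=101, qty=10): fills=#6x#7:7@105; bids=[-] asks=[#7:3@101]
After op 8 [order #8] limit_sell(price=105, qty=9): fills=none; bids=[-] asks=[#7:3@101 #8:9@105]
After op 9 [order #9] limit_sell(price=97, qty=8): fills=none; bids=[-] asks=[#9:8@97 #7:3@101 #8:9@105]

Answer: BIDS (highest first):
  (empty)
ASKS (lowest first):
  #9: 8@97
  #7: 3@101
  #8: 9@105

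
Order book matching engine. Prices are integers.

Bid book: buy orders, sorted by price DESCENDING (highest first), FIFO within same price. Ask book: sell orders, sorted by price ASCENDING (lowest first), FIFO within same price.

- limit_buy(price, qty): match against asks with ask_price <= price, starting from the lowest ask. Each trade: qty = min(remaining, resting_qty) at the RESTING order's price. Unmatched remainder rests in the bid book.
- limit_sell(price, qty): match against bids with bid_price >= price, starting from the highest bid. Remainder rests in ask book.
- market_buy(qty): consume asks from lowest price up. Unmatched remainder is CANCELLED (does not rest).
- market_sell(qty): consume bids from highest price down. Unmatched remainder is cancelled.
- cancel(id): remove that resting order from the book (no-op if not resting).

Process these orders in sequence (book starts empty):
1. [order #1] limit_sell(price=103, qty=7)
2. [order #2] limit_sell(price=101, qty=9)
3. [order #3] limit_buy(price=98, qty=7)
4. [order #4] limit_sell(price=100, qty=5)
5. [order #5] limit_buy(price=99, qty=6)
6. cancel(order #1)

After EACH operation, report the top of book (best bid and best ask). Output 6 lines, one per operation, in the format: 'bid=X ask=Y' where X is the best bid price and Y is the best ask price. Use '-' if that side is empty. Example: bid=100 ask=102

Answer: bid=- ask=103
bid=- ask=101
bid=98 ask=101
bid=98 ask=100
bid=99 ask=100
bid=99 ask=100

Derivation:
After op 1 [order #1] limit_sell(price=103, qty=7): fills=none; bids=[-] asks=[#1:7@103]
After op 2 [order #2] limit_sell(price=101, qty=9): fills=none; bids=[-] asks=[#2:9@101 #1:7@103]
After op 3 [order #3] limit_buy(price=98, qty=7): fills=none; bids=[#3:7@98] asks=[#2:9@101 #1:7@103]
After op 4 [order #4] limit_sell(price=100, qty=5): fills=none; bids=[#3:7@98] asks=[#4:5@100 #2:9@101 #1:7@103]
After op 5 [order #5] limit_buy(price=99, qty=6): fills=none; bids=[#5:6@99 #3:7@98] asks=[#4:5@100 #2:9@101 #1:7@103]
After op 6 cancel(order #1): fills=none; bids=[#5:6@99 #3:7@98] asks=[#4:5@100 #2:9@101]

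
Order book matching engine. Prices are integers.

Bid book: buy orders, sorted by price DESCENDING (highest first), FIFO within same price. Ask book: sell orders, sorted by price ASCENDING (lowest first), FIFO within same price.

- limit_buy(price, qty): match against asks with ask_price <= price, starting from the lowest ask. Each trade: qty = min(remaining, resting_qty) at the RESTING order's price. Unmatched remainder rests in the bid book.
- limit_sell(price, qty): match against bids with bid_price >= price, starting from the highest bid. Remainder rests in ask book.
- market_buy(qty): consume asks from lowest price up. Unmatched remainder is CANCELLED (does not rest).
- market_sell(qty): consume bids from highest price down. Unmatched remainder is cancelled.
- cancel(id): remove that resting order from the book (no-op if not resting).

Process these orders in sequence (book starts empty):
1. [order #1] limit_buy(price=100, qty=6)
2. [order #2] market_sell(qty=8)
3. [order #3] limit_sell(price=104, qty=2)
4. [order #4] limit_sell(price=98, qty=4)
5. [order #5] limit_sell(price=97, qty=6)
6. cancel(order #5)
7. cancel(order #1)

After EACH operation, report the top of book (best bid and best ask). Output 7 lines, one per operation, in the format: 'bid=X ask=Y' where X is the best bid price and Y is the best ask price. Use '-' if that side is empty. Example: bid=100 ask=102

After op 1 [order #1] limit_buy(price=100, qty=6): fills=none; bids=[#1:6@100] asks=[-]
After op 2 [order #2] market_sell(qty=8): fills=#1x#2:6@100; bids=[-] asks=[-]
After op 3 [order #3] limit_sell(price=104, qty=2): fills=none; bids=[-] asks=[#3:2@104]
After op 4 [order #4] limit_sell(price=98, qty=4): fills=none; bids=[-] asks=[#4:4@98 #3:2@104]
After op 5 [order #5] limit_sell(price=97, qty=6): fills=none; bids=[-] asks=[#5:6@97 #4:4@98 #3:2@104]
After op 6 cancel(order #5): fills=none; bids=[-] asks=[#4:4@98 #3:2@104]
After op 7 cancel(order #1): fills=none; bids=[-] asks=[#4:4@98 #3:2@104]

Answer: bid=100 ask=-
bid=- ask=-
bid=- ask=104
bid=- ask=98
bid=- ask=97
bid=- ask=98
bid=- ask=98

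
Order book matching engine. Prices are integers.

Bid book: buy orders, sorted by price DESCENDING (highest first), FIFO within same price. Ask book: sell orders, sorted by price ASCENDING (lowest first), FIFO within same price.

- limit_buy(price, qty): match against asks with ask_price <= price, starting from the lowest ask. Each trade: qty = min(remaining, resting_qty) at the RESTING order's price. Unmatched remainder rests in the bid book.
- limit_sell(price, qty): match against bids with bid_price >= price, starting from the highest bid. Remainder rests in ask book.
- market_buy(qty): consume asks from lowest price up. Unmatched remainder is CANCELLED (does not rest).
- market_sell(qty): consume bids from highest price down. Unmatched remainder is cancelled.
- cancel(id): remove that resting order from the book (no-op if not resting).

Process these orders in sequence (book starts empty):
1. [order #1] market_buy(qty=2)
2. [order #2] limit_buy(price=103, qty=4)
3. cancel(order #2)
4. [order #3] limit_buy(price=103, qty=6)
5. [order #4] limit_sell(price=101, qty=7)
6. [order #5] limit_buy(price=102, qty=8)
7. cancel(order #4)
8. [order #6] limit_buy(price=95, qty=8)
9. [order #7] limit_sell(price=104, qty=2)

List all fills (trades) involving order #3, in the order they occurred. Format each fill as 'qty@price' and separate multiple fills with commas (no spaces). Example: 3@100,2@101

Answer: 6@103

Derivation:
After op 1 [order #1] market_buy(qty=2): fills=none; bids=[-] asks=[-]
After op 2 [order #2] limit_buy(price=103, qty=4): fills=none; bids=[#2:4@103] asks=[-]
After op 3 cancel(order #2): fills=none; bids=[-] asks=[-]
After op 4 [order #3] limit_buy(price=103, qty=6): fills=none; bids=[#3:6@103] asks=[-]
After op 5 [order #4] limit_sell(price=101, qty=7): fills=#3x#4:6@103; bids=[-] asks=[#4:1@101]
After op 6 [order #5] limit_buy(price=102, qty=8): fills=#5x#4:1@101; bids=[#5:7@102] asks=[-]
After op 7 cancel(order #4): fills=none; bids=[#5:7@102] asks=[-]
After op 8 [order #6] limit_buy(price=95, qty=8): fills=none; bids=[#5:7@102 #6:8@95] asks=[-]
After op 9 [order #7] limit_sell(price=104, qty=2): fills=none; bids=[#5:7@102 #6:8@95] asks=[#7:2@104]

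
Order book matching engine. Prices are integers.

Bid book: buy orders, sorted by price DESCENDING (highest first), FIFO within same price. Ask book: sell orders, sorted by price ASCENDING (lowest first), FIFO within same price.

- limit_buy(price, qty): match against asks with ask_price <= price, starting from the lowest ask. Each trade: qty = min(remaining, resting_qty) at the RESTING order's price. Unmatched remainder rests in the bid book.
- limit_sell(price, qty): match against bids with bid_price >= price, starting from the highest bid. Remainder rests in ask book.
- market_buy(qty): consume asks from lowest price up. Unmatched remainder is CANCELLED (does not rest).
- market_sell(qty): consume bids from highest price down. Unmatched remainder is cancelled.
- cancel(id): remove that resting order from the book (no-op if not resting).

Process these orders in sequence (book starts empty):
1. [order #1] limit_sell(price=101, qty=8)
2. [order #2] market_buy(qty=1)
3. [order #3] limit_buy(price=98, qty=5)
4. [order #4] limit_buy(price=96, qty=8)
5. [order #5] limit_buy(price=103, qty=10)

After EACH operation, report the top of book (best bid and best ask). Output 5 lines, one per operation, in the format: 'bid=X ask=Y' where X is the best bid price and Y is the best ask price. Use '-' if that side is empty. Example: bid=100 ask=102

Answer: bid=- ask=101
bid=- ask=101
bid=98 ask=101
bid=98 ask=101
bid=103 ask=-

Derivation:
After op 1 [order #1] limit_sell(price=101, qty=8): fills=none; bids=[-] asks=[#1:8@101]
After op 2 [order #2] market_buy(qty=1): fills=#2x#1:1@101; bids=[-] asks=[#1:7@101]
After op 3 [order #3] limit_buy(price=98, qty=5): fills=none; bids=[#3:5@98] asks=[#1:7@101]
After op 4 [order #4] limit_buy(price=96, qty=8): fills=none; bids=[#3:5@98 #4:8@96] asks=[#1:7@101]
After op 5 [order #5] limit_buy(price=103, qty=10): fills=#5x#1:7@101; bids=[#5:3@103 #3:5@98 #4:8@96] asks=[-]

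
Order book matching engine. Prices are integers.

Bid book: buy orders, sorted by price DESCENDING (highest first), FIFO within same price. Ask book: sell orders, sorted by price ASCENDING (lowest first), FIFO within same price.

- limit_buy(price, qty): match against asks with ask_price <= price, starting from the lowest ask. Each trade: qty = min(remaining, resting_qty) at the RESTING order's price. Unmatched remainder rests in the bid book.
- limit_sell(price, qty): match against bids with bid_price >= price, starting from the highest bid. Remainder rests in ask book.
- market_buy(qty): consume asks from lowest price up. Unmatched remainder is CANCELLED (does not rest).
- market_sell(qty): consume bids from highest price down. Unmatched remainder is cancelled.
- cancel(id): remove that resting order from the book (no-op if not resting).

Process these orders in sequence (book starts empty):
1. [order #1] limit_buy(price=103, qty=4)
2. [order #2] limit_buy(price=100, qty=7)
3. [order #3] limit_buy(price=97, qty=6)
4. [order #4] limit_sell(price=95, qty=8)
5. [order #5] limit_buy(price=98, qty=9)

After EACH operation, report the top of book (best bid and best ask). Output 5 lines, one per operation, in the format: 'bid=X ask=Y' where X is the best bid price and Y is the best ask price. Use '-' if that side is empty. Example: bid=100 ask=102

After op 1 [order #1] limit_buy(price=103, qty=4): fills=none; bids=[#1:4@103] asks=[-]
After op 2 [order #2] limit_buy(price=100, qty=7): fills=none; bids=[#1:4@103 #2:7@100] asks=[-]
After op 3 [order #3] limit_buy(price=97, qty=6): fills=none; bids=[#1:4@103 #2:7@100 #3:6@97] asks=[-]
After op 4 [order #4] limit_sell(price=95, qty=8): fills=#1x#4:4@103 #2x#4:4@100; bids=[#2:3@100 #3:6@97] asks=[-]
After op 5 [order #5] limit_buy(price=98, qty=9): fills=none; bids=[#2:3@100 #5:9@98 #3:6@97] asks=[-]

Answer: bid=103 ask=-
bid=103 ask=-
bid=103 ask=-
bid=100 ask=-
bid=100 ask=-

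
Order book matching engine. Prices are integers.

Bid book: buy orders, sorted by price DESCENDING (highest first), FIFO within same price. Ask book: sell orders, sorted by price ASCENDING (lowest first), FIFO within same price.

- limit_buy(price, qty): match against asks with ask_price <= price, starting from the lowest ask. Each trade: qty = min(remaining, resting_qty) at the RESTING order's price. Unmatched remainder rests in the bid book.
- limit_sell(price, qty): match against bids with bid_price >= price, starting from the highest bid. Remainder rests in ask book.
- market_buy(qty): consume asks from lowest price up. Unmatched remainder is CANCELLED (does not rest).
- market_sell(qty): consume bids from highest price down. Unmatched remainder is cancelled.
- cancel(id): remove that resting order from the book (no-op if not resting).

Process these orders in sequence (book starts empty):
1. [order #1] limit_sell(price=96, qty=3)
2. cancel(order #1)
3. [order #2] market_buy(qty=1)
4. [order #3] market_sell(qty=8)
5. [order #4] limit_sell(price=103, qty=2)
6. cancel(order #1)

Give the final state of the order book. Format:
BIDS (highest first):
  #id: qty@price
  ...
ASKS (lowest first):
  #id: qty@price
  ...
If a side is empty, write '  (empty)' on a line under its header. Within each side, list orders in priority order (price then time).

Answer: BIDS (highest first):
  (empty)
ASKS (lowest first):
  #4: 2@103

Derivation:
After op 1 [order #1] limit_sell(price=96, qty=3): fills=none; bids=[-] asks=[#1:3@96]
After op 2 cancel(order #1): fills=none; bids=[-] asks=[-]
After op 3 [order #2] market_buy(qty=1): fills=none; bids=[-] asks=[-]
After op 4 [order #3] market_sell(qty=8): fills=none; bids=[-] asks=[-]
After op 5 [order #4] limit_sell(price=103, qty=2): fills=none; bids=[-] asks=[#4:2@103]
After op 6 cancel(order #1): fills=none; bids=[-] asks=[#4:2@103]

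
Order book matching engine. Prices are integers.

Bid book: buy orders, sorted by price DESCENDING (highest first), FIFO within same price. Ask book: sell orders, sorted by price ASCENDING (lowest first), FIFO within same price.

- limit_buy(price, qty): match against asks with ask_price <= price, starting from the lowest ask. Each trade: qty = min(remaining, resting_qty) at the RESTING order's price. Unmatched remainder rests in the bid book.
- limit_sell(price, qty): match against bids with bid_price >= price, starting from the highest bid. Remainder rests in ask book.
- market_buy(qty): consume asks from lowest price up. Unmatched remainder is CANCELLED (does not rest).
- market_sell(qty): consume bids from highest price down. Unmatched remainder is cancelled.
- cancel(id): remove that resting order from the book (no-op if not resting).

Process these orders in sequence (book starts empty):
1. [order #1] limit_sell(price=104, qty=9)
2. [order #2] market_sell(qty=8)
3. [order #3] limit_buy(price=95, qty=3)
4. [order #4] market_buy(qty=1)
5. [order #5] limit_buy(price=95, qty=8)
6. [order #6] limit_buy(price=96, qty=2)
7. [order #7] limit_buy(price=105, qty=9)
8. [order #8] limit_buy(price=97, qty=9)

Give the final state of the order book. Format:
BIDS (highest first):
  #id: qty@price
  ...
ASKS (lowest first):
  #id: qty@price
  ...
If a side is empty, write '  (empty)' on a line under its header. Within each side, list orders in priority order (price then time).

Answer: BIDS (highest first):
  #7: 1@105
  #8: 9@97
  #6: 2@96
  #3: 3@95
  #5: 8@95
ASKS (lowest first):
  (empty)

Derivation:
After op 1 [order #1] limit_sell(price=104, qty=9): fills=none; bids=[-] asks=[#1:9@104]
After op 2 [order #2] market_sell(qty=8): fills=none; bids=[-] asks=[#1:9@104]
After op 3 [order #3] limit_buy(price=95, qty=3): fills=none; bids=[#3:3@95] asks=[#1:9@104]
After op 4 [order #4] market_buy(qty=1): fills=#4x#1:1@104; bids=[#3:3@95] asks=[#1:8@104]
After op 5 [order #5] limit_buy(price=95, qty=8): fills=none; bids=[#3:3@95 #5:8@95] asks=[#1:8@104]
After op 6 [order #6] limit_buy(price=96, qty=2): fills=none; bids=[#6:2@96 #3:3@95 #5:8@95] asks=[#1:8@104]
After op 7 [order #7] limit_buy(price=105, qty=9): fills=#7x#1:8@104; bids=[#7:1@105 #6:2@96 #3:3@95 #5:8@95] asks=[-]
After op 8 [order #8] limit_buy(price=97, qty=9): fills=none; bids=[#7:1@105 #8:9@97 #6:2@96 #3:3@95 #5:8@95] asks=[-]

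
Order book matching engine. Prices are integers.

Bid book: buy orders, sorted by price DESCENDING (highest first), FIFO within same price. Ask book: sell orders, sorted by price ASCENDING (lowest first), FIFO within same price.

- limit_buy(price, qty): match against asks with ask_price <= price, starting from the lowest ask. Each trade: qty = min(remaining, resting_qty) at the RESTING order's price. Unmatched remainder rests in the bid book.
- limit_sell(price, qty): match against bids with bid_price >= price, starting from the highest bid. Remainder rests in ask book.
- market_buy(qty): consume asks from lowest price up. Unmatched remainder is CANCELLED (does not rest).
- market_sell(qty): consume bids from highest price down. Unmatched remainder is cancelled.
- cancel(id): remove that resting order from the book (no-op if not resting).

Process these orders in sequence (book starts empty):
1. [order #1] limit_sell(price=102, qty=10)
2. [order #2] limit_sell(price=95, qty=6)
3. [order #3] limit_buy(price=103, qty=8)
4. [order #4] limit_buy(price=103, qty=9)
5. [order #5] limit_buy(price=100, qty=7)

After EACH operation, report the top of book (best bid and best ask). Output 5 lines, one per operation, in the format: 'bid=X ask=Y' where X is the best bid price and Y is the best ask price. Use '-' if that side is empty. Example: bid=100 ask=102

Answer: bid=- ask=102
bid=- ask=95
bid=- ask=102
bid=103 ask=-
bid=103 ask=-

Derivation:
After op 1 [order #1] limit_sell(price=102, qty=10): fills=none; bids=[-] asks=[#1:10@102]
After op 2 [order #2] limit_sell(price=95, qty=6): fills=none; bids=[-] asks=[#2:6@95 #1:10@102]
After op 3 [order #3] limit_buy(price=103, qty=8): fills=#3x#2:6@95 #3x#1:2@102; bids=[-] asks=[#1:8@102]
After op 4 [order #4] limit_buy(price=103, qty=9): fills=#4x#1:8@102; bids=[#4:1@103] asks=[-]
After op 5 [order #5] limit_buy(price=100, qty=7): fills=none; bids=[#4:1@103 #5:7@100] asks=[-]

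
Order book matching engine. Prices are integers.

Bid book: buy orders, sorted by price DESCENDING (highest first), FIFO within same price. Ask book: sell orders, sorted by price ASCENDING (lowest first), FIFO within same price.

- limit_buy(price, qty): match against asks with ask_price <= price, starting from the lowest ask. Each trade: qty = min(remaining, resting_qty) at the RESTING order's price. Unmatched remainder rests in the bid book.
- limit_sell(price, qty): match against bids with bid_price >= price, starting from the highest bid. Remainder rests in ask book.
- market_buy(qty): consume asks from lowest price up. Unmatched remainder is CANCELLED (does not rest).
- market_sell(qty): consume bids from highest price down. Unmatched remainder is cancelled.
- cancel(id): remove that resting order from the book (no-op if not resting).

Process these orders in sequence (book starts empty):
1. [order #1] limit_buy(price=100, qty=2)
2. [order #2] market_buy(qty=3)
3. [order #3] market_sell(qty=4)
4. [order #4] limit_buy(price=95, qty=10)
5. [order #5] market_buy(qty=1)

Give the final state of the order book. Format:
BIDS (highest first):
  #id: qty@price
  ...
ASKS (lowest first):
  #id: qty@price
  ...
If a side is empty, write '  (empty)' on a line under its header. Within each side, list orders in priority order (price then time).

Answer: BIDS (highest first):
  #4: 10@95
ASKS (lowest first):
  (empty)

Derivation:
After op 1 [order #1] limit_buy(price=100, qty=2): fills=none; bids=[#1:2@100] asks=[-]
After op 2 [order #2] market_buy(qty=3): fills=none; bids=[#1:2@100] asks=[-]
After op 3 [order #3] market_sell(qty=4): fills=#1x#3:2@100; bids=[-] asks=[-]
After op 4 [order #4] limit_buy(price=95, qty=10): fills=none; bids=[#4:10@95] asks=[-]
After op 5 [order #5] market_buy(qty=1): fills=none; bids=[#4:10@95] asks=[-]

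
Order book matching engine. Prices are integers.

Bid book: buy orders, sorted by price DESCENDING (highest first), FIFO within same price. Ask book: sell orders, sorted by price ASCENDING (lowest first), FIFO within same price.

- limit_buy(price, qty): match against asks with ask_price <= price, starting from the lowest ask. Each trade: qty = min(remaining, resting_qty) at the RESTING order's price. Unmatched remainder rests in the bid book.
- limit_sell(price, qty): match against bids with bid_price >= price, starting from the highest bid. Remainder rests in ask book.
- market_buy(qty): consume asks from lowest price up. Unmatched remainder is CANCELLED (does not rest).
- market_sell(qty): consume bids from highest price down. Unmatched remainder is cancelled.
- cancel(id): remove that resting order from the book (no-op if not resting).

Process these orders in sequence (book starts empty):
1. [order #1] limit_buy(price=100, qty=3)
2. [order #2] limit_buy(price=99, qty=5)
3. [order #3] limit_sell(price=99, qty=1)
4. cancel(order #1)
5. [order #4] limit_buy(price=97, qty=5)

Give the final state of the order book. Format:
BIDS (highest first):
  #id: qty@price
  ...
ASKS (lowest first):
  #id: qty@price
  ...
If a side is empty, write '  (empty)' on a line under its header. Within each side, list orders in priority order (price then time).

After op 1 [order #1] limit_buy(price=100, qty=3): fills=none; bids=[#1:3@100] asks=[-]
After op 2 [order #2] limit_buy(price=99, qty=5): fills=none; bids=[#1:3@100 #2:5@99] asks=[-]
After op 3 [order #3] limit_sell(price=99, qty=1): fills=#1x#3:1@100; bids=[#1:2@100 #2:5@99] asks=[-]
After op 4 cancel(order #1): fills=none; bids=[#2:5@99] asks=[-]
After op 5 [order #4] limit_buy(price=97, qty=5): fills=none; bids=[#2:5@99 #4:5@97] asks=[-]

Answer: BIDS (highest first):
  #2: 5@99
  #4: 5@97
ASKS (lowest first):
  (empty)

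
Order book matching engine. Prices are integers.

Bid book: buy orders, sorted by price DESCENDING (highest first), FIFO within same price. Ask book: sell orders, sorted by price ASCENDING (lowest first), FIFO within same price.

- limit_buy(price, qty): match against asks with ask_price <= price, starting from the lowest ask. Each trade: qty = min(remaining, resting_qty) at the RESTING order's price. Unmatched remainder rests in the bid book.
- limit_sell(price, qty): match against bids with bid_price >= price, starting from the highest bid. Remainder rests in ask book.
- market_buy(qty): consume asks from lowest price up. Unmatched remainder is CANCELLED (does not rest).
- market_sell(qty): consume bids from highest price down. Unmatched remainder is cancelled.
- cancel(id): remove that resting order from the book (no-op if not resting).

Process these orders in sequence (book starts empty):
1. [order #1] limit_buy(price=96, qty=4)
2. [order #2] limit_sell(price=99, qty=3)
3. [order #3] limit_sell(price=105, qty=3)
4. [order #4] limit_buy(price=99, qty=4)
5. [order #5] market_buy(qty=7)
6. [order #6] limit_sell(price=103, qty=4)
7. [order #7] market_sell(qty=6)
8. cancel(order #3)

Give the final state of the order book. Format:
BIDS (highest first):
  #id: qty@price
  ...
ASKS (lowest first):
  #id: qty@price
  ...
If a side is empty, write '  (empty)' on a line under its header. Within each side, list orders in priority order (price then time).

Answer: BIDS (highest first):
  (empty)
ASKS (lowest first):
  #6: 4@103

Derivation:
After op 1 [order #1] limit_buy(price=96, qty=4): fills=none; bids=[#1:4@96] asks=[-]
After op 2 [order #2] limit_sell(price=99, qty=3): fills=none; bids=[#1:4@96] asks=[#2:3@99]
After op 3 [order #3] limit_sell(price=105, qty=3): fills=none; bids=[#1:4@96] asks=[#2:3@99 #3:3@105]
After op 4 [order #4] limit_buy(price=99, qty=4): fills=#4x#2:3@99; bids=[#4:1@99 #1:4@96] asks=[#3:3@105]
After op 5 [order #5] market_buy(qty=7): fills=#5x#3:3@105; bids=[#4:1@99 #1:4@96] asks=[-]
After op 6 [order #6] limit_sell(price=103, qty=4): fills=none; bids=[#4:1@99 #1:4@96] asks=[#6:4@103]
After op 7 [order #7] market_sell(qty=6): fills=#4x#7:1@99 #1x#7:4@96; bids=[-] asks=[#6:4@103]
After op 8 cancel(order #3): fills=none; bids=[-] asks=[#6:4@103]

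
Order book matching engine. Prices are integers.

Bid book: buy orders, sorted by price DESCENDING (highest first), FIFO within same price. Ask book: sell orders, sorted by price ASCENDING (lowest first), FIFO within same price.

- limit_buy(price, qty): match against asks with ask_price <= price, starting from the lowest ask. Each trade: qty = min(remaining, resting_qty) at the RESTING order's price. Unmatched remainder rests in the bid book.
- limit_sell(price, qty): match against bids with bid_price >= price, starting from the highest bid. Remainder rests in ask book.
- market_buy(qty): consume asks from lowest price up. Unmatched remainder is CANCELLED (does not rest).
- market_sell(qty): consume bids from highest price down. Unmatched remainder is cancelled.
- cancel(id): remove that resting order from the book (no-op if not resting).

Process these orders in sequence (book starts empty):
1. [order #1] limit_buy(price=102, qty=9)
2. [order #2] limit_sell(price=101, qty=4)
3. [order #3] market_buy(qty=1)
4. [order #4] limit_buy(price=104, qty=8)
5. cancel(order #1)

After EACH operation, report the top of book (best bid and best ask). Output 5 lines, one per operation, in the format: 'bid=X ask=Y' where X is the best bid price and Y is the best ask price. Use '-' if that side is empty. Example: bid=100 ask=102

Answer: bid=102 ask=-
bid=102 ask=-
bid=102 ask=-
bid=104 ask=-
bid=104 ask=-

Derivation:
After op 1 [order #1] limit_buy(price=102, qty=9): fills=none; bids=[#1:9@102] asks=[-]
After op 2 [order #2] limit_sell(price=101, qty=4): fills=#1x#2:4@102; bids=[#1:5@102] asks=[-]
After op 3 [order #3] market_buy(qty=1): fills=none; bids=[#1:5@102] asks=[-]
After op 4 [order #4] limit_buy(price=104, qty=8): fills=none; bids=[#4:8@104 #1:5@102] asks=[-]
After op 5 cancel(order #1): fills=none; bids=[#4:8@104] asks=[-]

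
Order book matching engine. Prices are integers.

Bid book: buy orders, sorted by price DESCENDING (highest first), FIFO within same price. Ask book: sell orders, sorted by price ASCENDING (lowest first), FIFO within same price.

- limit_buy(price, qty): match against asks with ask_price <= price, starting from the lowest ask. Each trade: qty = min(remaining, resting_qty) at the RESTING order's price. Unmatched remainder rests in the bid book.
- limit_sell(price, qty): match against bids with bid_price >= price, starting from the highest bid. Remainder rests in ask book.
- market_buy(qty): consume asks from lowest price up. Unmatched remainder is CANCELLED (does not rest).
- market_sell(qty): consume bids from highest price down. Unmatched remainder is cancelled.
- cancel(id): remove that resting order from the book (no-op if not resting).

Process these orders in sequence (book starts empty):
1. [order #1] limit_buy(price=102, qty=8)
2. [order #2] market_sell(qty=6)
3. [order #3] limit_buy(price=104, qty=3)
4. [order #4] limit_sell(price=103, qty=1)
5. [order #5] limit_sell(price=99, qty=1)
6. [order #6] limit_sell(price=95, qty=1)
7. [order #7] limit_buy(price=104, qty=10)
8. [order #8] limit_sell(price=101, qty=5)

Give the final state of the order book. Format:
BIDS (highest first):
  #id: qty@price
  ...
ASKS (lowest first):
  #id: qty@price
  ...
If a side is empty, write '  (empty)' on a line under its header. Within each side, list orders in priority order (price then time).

After op 1 [order #1] limit_buy(price=102, qty=8): fills=none; bids=[#1:8@102] asks=[-]
After op 2 [order #2] market_sell(qty=6): fills=#1x#2:6@102; bids=[#1:2@102] asks=[-]
After op 3 [order #3] limit_buy(price=104, qty=3): fills=none; bids=[#3:3@104 #1:2@102] asks=[-]
After op 4 [order #4] limit_sell(price=103, qty=1): fills=#3x#4:1@104; bids=[#3:2@104 #1:2@102] asks=[-]
After op 5 [order #5] limit_sell(price=99, qty=1): fills=#3x#5:1@104; bids=[#3:1@104 #1:2@102] asks=[-]
After op 6 [order #6] limit_sell(price=95, qty=1): fills=#3x#6:1@104; bids=[#1:2@102] asks=[-]
After op 7 [order #7] limit_buy(price=104, qty=10): fills=none; bids=[#7:10@104 #1:2@102] asks=[-]
After op 8 [order #8] limit_sell(price=101, qty=5): fills=#7x#8:5@104; bids=[#7:5@104 #1:2@102] asks=[-]

Answer: BIDS (highest first):
  #7: 5@104
  #1: 2@102
ASKS (lowest first):
  (empty)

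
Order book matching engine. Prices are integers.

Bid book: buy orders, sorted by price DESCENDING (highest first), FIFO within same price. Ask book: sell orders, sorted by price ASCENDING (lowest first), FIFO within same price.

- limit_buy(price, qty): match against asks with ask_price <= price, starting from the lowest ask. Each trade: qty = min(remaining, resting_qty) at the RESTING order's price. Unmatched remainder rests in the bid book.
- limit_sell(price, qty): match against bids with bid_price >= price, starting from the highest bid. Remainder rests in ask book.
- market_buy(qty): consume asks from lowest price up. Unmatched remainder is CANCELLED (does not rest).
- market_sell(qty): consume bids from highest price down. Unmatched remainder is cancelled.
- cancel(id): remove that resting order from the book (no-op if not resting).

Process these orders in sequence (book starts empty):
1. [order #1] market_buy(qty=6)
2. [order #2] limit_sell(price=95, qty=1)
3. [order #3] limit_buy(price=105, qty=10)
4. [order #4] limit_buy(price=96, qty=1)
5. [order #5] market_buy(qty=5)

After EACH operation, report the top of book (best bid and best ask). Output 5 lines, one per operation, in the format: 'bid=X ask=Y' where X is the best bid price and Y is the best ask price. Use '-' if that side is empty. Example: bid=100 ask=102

After op 1 [order #1] market_buy(qty=6): fills=none; bids=[-] asks=[-]
After op 2 [order #2] limit_sell(price=95, qty=1): fills=none; bids=[-] asks=[#2:1@95]
After op 3 [order #3] limit_buy(price=105, qty=10): fills=#3x#2:1@95; bids=[#3:9@105] asks=[-]
After op 4 [order #4] limit_buy(price=96, qty=1): fills=none; bids=[#3:9@105 #4:1@96] asks=[-]
After op 5 [order #5] market_buy(qty=5): fills=none; bids=[#3:9@105 #4:1@96] asks=[-]

Answer: bid=- ask=-
bid=- ask=95
bid=105 ask=-
bid=105 ask=-
bid=105 ask=-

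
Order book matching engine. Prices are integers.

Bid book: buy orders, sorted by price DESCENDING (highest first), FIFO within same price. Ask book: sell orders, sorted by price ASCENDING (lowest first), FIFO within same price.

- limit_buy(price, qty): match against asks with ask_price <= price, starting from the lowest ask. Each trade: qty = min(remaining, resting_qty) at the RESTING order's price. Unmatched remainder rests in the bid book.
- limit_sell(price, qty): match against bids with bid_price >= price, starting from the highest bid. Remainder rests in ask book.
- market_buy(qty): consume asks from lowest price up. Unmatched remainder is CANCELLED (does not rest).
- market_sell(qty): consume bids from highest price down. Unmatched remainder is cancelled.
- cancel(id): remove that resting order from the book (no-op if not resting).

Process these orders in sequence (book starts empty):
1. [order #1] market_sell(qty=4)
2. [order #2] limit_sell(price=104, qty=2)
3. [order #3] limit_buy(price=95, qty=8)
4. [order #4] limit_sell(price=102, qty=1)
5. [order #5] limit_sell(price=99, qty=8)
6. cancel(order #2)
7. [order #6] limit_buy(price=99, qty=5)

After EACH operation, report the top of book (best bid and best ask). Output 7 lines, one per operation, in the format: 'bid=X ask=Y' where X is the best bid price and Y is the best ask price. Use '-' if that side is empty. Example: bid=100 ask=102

Answer: bid=- ask=-
bid=- ask=104
bid=95 ask=104
bid=95 ask=102
bid=95 ask=99
bid=95 ask=99
bid=95 ask=99

Derivation:
After op 1 [order #1] market_sell(qty=4): fills=none; bids=[-] asks=[-]
After op 2 [order #2] limit_sell(price=104, qty=2): fills=none; bids=[-] asks=[#2:2@104]
After op 3 [order #3] limit_buy(price=95, qty=8): fills=none; bids=[#3:8@95] asks=[#2:2@104]
After op 4 [order #4] limit_sell(price=102, qty=1): fills=none; bids=[#3:8@95] asks=[#4:1@102 #2:2@104]
After op 5 [order #5] limit_sell(price=99, qty=8): fills=none; bids=[#3:8@95] asks=[#5:8@99 #4:1@102 #2:2@104]
After op 6 cancel(order #2): fills=none; bids=[#3:8@95] asks=[#5:8@99 #4:1@102]
After op 7 [order #6] limit_buy(price=99, qty=5): fills=#6x#5:5@99; bids=[#3:8@95] asks=[#5:3@99 #4:1@102]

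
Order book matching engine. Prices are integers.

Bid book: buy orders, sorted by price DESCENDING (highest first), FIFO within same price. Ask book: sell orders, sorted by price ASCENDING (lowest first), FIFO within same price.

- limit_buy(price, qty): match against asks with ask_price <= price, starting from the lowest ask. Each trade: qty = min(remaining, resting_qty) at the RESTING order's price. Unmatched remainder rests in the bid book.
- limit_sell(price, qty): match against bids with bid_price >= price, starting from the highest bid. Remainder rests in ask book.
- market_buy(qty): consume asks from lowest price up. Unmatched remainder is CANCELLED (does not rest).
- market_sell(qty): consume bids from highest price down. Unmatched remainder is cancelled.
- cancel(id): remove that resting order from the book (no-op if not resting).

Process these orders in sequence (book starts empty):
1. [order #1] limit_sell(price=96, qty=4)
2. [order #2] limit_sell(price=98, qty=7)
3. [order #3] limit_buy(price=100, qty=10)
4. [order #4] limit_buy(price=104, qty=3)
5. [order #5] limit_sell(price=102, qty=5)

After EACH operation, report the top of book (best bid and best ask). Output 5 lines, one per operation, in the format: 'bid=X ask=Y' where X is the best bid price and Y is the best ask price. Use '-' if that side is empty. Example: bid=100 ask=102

After op 1 [order #1] limit_sell(price=96, qty=4): fills=none; bids=[-] asks=[#1:4@96]
After op 2 [order #2] limit_sell(price=98, qty=7): fills=none; bids=[-] asks=[#1:4@96 #2:7@98]
After op 3 [order #3] limit_buy(price=100, qty=10): fills=#3x#1:4@96 #3x#2:6@98; bids=[-] asks=[#2:1@98]
After op 4 [order #4] limit_buy(price=104, qty=3): fills=#4x#2:1@98; bids=[#4:2@104] asks=[-]
After op 5 [order #5] limit_sell(price=102, qty=5): fills=#4x#5:2@104; bids=[-] asks=[#5:3@102]

Answer: bid=- ask=96
bid=- ask=96
bid=- ask=98
bid=104 ask=-
bid=- ask=102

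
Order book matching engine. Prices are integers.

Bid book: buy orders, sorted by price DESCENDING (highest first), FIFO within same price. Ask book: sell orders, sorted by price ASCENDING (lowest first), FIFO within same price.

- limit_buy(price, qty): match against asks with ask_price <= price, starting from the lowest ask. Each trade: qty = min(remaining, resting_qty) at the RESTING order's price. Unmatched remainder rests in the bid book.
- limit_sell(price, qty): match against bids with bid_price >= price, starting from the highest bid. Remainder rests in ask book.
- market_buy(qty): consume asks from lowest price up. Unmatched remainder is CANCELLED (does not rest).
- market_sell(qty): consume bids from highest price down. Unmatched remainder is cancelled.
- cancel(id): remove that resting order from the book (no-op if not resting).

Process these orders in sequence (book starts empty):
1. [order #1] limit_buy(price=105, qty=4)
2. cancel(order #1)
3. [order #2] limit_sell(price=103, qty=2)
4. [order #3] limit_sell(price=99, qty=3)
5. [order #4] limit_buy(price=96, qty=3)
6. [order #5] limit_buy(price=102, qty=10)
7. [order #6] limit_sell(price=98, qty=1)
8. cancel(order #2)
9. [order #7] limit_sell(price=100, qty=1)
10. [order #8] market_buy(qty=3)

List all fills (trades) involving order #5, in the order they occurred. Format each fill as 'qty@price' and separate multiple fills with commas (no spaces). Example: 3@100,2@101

Answer: 3@99,1@102,1@102

Derivation:
After op 1 [order #1] limit_buy(price=105, qty=4): fills=none; bids=[#1:4@105] asks=[-]
After op 2 cancel(order #1): fills=none; bids=[-] asks=[-]
After op 3 [order #2] limit_sell(price=103, qty=2): fills=none; bids=[-] asks=[#2:2@103]
After op 4 [order #3] limit_sell(price=99, qty=3): fills=none; bids=[-] asks=[#3:3@99 #2:2@103]
After op 5 [order #4] limit_buy(price=96, qty=3): fills=none; bids=[#4:3@96] asks=[#3:3@99 #2:2@103]
After op 6 [order #5] limit_buy(price=102, qty=10): fills=#5x#3:3@99; bids=[#5:7@102 #4:3@96] asks=[#2:2@103]
After op 7 [order #6] limit_sell(price=98, qty=1): fills=#5x#6:1@102; bids=[#5:6@102 #4:3@96] asks=[#2:2@103]
After op 8 cancel(order #2): fills=none; bids=[#5:6@102 #4:3@96] asks=[-]
After op 9 [order #7] limit_sell(price=100, qty=1): fills=#5x#7:1@102; bids=[#5:5@102 #4:3@96] asks=[-]
After op 10 [order #8] market_buy(qty=3): fills=none; bids=[#5:5@102 #4:3@96] asks=[-]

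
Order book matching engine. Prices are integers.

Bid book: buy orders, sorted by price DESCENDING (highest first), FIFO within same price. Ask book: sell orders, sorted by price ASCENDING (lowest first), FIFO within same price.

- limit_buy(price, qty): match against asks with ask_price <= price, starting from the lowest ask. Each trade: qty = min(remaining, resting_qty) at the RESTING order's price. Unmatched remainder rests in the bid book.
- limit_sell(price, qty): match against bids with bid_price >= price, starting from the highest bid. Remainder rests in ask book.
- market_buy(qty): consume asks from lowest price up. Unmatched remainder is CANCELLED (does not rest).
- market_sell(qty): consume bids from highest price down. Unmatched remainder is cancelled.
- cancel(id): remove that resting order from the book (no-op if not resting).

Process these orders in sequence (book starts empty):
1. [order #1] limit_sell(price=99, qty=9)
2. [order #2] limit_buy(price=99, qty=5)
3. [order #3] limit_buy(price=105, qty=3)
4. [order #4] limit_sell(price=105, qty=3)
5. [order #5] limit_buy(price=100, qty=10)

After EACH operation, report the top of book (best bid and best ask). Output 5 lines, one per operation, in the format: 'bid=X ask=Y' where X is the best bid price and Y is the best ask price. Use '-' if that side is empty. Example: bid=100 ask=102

After op 1 [order #1] limit_sell(price=99, qty=9): fills=none; bids=[-] asks=[#1:9@99]
After op 2 [order #2] limit_buy(price=99, qty=5): fills=#2x#1:5@99; bids=[-] asks=[#1:4@99]
After op 3 [order #3] limit_buy(price=105, qty=3): fills=#3x#1:3@99; bids=[-] asks=[#1:1@99]
After op 4 [order #4] limit_sell(price=105, qty=3): fills=none; bids=[-] asks=[#1:1@99 #4:3@105]
After op 5 [order #5] limit_buy(price=100, qty=10): fills=#5x#1:1@99; bids=[#5:9@100] asks=[#4:3@105]

Answer: bid=- ask=99
bid=- ask=99
bid=- ask=99
bid=- ask=99
bid=100 ask=105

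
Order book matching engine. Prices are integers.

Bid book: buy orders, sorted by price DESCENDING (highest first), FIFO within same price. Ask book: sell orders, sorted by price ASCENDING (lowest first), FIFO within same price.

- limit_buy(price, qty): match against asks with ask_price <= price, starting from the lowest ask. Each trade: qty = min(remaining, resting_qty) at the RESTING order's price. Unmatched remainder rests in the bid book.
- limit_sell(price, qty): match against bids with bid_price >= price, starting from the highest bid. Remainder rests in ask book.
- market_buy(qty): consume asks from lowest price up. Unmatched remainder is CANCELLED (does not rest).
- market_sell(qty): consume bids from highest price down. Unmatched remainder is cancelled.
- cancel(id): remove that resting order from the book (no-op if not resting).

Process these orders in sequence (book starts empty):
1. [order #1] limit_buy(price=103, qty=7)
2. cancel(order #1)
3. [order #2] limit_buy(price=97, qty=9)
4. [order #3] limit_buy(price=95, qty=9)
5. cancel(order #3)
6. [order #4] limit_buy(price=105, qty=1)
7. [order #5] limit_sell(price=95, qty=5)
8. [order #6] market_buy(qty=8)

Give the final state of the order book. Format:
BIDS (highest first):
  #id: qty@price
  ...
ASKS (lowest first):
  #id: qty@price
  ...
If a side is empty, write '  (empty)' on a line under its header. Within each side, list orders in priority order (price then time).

Answer: BIDS (highest first):
  #2: 5@97
ASKS (lowest first):
  (empty)

Derivation:
After op 1 [order #1] limit_buy(price=103, qty=7): fills=none; bids=[#1:7@103] asks=[-]
After op 2 cancel(order #1): fills=none; bids=[-] asks=[-]
After op 3 [order #2] limit_buy(price=97, qty=9): fills=none; bids=[#2:9@97] asks=[-]
After op 4 [order #3] limit_buy(price=95, qty=9): fills=none; bids=[#2:9@97 #3:9@95] asks=[-]
After op 5 cancel(order #3): fills=none; bids=[#2:9@97] asks=[-]
After op 6 [order #4] limit_buy(price=105, qty=1): fills=none; bids=[#4:1@105 #2:9@97] asks=[-]
After op 7 [order #5] limit_sell(price=95, qty=5): fills=#4x#5:1@105 #2x#5:4@97; bids=[#2:5@97] asks=[-]
After op 8 [order #6] market_buy(qty=8): fills=none; bids=[#2:5@97] asks=[-]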